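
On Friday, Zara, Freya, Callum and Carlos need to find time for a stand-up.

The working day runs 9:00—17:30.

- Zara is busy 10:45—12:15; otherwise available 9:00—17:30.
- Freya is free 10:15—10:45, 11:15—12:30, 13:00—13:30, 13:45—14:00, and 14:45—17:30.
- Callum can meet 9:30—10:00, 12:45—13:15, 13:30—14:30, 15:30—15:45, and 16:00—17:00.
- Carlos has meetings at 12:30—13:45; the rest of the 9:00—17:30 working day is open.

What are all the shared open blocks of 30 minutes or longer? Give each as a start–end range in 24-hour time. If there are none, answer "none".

16:00–17:00

Zara free within 09:00–17:30: 09:00–10:45, 12:15–17:30.
Carlos free within 09:00–17:30: 09:00–12:30, 13:45–17:30.
Zara ∩ Freya: 10:15–10:45, 12:15–12:30, 13:00–13:30, 13:45–14:00, 14:45–17:30.
Zara ∩ Freya ∩ Callum: 13:00–13:15, 13:45–14:00, 15:30–15:45, 16:00–17:00.
Zara ∩ Freya ∩ Callum ∩ Carlos: 13:45–14:00, 15:30–15:45, 16:00–17:00.
Windows ≥ 30 min: 16:00–17:00.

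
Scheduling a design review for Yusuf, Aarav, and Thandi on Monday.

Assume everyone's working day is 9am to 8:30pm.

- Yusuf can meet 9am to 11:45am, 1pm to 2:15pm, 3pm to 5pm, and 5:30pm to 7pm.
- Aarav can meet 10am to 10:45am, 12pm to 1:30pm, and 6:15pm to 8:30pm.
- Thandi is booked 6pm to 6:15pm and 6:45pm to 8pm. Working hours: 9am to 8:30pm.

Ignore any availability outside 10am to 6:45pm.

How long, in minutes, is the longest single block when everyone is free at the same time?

45 minutes

Thandi free within 09:00–20:30: 09:00–18:00, 18:15–18:45, 20:00–20:30.
Yusuf ∩ Aarav: 10:00–10:45, 13:00–13:30, 18:15–19:00.
Yusuf ∩ Aarav ∩ Thandi: 10:00–10:45, 13:00–13:30, 18:15–18:45.
Restricted to 10:00–18:45: 10:00–10:45, 13:00–13:30, 18:15–18:45.
Common window lengths: 45, 30, 30 min; longest is 45.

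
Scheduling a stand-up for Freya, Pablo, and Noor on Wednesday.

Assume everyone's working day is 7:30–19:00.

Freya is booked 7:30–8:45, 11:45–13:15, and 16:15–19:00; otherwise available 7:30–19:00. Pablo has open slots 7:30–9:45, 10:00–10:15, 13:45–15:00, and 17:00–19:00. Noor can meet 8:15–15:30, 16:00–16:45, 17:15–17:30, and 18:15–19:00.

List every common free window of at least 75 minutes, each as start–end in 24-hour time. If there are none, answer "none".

13:45–15:00

Freya free within 07:30–19:00: 08:45–11:45, 13:15–16:15.
Freya ∩ Pablo: 08:45–09:45, 10:00–10:15, 13:45–15:00.
Freya ∩ Pablo ∩ Noor: 08:45–09:45, 10:00–10:15, 13:45–15:00.
Windows ≥ 75 min: 13:45–15:00.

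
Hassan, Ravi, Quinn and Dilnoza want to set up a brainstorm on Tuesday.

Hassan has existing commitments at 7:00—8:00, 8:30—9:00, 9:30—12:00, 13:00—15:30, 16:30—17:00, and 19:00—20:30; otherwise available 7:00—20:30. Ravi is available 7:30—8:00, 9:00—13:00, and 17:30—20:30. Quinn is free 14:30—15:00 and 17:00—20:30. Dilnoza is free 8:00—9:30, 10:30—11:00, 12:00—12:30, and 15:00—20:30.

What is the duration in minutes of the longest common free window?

90 minutes

Hassan free within 07:00–20:30: 08:00–08:30, 09:00–09:30, 12:00–13:00, 15:30–16:30, 17:00–19:00.
Hassan ∩ Ravi: 09:00–09:30, 12:00–13:00, 17:30–19:00.
Hassan ∩ Ravi ∩ Quinn: 17:30–19:00.
Hassan ∩ Ravi ∩ Quinn ∩ Dilnoza: 17:30–19:00.
Single common window of 90 minutes.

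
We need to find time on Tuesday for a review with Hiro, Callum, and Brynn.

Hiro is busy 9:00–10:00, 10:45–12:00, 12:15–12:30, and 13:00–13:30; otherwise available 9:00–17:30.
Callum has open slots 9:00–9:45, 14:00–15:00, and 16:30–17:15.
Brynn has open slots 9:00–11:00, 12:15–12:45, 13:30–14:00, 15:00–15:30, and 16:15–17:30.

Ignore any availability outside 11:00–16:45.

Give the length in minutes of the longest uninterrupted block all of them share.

15 minutes

Hiro free within 09:00–17:30: 10:00–10:45, 12:00–12:15, 12:30–13:00, 13:30–17:30.
Hiro ∩ Callum: 14:00–15:00, 16:30–17:15.
Hiro ∩ Callum ∩ Brynn: 16:30–17:15.
Restricted to 11:00–16:45: 16:30–16:45.
Single common window of 15 minutes.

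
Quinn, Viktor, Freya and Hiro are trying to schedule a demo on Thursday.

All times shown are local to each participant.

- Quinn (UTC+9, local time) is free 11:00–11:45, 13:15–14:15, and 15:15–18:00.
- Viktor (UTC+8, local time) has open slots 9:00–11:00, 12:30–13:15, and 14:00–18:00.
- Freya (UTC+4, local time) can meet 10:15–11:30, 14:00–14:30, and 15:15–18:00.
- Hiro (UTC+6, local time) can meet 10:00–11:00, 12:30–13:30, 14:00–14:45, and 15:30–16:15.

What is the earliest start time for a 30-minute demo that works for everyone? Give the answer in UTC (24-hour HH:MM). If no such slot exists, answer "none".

Quinn → UTC: 02:00–02:45, 04:15–05:15, 06:15–09:00.
Viktor → UTC: 01:00–03:00, 04:30–05:15, 06:00–10:00.
Freya → UTC: 06:15–07:30, 10:00–10:30, 11:15–14:00.
Hiro → UTC: 04:00–05:00, 06:30–07:30, 08:00–08:45, 09:30–10:15.
Quinn ∩ Viktor: 02:00–02:45, 04:30–05:15, 06:15–09:00.
Quinn ∩ Viktor ∩ Freya: 06:15–07:30.
Quinn ∩ Viktor ∩ Freya ∩ Hiro: 06:30–07:30.
Windows ≥ 30 min: 06:30–07:30.
Earliest such window starts at 06:30.

06:30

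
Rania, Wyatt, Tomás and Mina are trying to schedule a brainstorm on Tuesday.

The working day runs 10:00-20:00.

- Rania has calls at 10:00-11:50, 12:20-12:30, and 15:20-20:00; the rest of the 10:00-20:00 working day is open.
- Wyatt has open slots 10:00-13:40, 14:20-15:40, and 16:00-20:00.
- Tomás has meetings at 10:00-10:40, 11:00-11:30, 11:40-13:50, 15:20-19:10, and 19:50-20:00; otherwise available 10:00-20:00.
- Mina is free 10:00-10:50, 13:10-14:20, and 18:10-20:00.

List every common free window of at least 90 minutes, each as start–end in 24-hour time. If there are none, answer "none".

Rania free within 10:00–20:00: 11:50–12:20, 12:30–15:20.
Tomás free within 10:00–20:00: 10:40–11:00, 11:30–11:40, 13:50–15:20, 19:10–19:50.
Rania ∩ Wyatt: 11:50–12:20, 12:30–13:40, 14:20–15:20.
Rania ∩ Wyatt ∩ Tomás: 14:20–15:20.
Rania ∩ Wyatt ∩ Tomás ∩ Mina: (none).
Windows ≥ 90 min: (none).

none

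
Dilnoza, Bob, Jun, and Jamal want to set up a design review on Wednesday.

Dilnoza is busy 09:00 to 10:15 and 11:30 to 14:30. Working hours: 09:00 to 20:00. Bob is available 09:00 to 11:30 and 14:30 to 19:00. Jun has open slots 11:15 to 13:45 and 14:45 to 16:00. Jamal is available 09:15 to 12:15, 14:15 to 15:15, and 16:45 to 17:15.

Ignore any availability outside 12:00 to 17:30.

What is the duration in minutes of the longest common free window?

Dilnoza free within 09:00–20:00: 10:15–11:30, 14:30–20:00.
Dilnoza ∩ Bob: 10:15–11:30, 14:30–19:00.
Dilnoza ∩ Bob ∩ Jun: 11:15–11:30, 14:45–16:00.
Dilnoza ∩ Bob ∩ Jun ∩ Jamal: 11:15–11:30, 14:45–15:15.
Restricted to 12:00–17:30: 14:45–15:15.
Single common window of 30 minutes.

30 minutes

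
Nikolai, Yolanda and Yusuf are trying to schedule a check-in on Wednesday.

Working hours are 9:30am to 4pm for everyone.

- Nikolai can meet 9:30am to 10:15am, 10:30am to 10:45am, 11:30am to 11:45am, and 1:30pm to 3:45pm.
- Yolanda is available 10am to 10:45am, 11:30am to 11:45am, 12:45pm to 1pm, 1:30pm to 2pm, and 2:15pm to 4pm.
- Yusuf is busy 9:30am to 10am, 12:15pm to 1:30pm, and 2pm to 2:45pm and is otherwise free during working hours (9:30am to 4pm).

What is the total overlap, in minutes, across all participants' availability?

135 minutes

Yusuf free within 09:30–16:00: 10:00–12:15, 13:30–14:00, 14:45–16:00.
Nikolai ∩ Yolanda: 10:00–10:15, 10:30–10:45, 11:30–11:45, 13:30–14:00, 14:15–15:45.
Nikolai ∩ Yolanda ∩ Yusuf: 10:00–10:15, 10:30–10:45, 11:30–11:45, 13:30–14:00, 14:45–15:45.
Total common minutes: 15 + 15 + 15 + 30 + 60 = 135.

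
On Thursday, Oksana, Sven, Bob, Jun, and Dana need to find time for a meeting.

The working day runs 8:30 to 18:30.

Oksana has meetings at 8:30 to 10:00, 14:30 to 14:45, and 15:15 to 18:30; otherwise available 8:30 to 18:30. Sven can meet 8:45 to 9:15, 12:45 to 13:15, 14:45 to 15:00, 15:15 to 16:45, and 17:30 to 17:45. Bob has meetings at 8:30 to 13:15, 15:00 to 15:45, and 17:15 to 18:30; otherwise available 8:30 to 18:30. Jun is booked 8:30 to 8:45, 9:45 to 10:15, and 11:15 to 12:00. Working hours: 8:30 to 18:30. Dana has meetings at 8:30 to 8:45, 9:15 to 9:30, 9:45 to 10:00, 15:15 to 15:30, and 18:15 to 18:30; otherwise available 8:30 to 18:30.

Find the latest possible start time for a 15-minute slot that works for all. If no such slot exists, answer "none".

Oksana free within 08:30–18:30: 10:00–14:30, 14:45–15:15.
Bob free within 08:30–18:30: 13:15–15:00, 15:45–17:15.
Jun free within 08:30–18:30: 08:45–09:45, 10:15–11:15, 12:00–18:30.
Dana free within 08:30–18:30: 08:45–09:15, 09:30–09:45, 10:00–15:15, 15:30–18:15.
Oksana ∩ Sven: 12:45–13:15, 14:45–15:00.
Oksana ∩ Sven ∩ Bob: 14:45–15:00.
Oksana ∩ Sven ∩ Bob ∩ Jun: 14:45–15:00.
Oksana ∩ Sven ∩ Bob ∩ Jun ∩ Dana: 14:45–15:00.
Windows ≥ 15 min: 14:45–15:00.
Latest start in the last window 14:45–15:00 is 15:00 − 15 min = 14:45.

14:45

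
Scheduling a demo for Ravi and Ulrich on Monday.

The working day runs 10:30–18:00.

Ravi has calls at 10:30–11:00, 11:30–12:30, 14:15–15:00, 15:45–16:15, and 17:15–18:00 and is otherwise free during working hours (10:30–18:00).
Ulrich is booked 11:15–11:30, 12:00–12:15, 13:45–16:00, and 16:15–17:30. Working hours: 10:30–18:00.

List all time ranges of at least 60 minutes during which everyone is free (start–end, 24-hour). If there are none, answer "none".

Ravi free within 10:30–18:00: 11:00–11:30, 12:30–14:15, 15:00–15:45, 16:15–17:15.
Ulrich free within 10:30–18:00: 10:30–11:15, 11:30–12:00, 12:15–13:45, 16:00–16:15, 17:30–18:00.
Ravi ∩ Ulrich: 11:00–11:15, 12:30–13:45.
Windows ≥ 60 min: 12:30–13:45.

12:30–13:45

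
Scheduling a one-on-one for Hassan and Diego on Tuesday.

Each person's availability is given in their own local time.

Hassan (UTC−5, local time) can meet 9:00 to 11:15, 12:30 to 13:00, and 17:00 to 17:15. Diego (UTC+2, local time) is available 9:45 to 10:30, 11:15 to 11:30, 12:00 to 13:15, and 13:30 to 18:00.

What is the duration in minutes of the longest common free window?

Hassan → UTC: 14:00–16:15, 17:30–18:00, 22:00–22:15.
Diego → UTC: 07:45–08:30, 09:15–09:30, 10:00–11:15, 11:30–16:00.
Hassan ∩ Diego: 14:00–16:00.
Single common window of 120 minutes.

120 minutes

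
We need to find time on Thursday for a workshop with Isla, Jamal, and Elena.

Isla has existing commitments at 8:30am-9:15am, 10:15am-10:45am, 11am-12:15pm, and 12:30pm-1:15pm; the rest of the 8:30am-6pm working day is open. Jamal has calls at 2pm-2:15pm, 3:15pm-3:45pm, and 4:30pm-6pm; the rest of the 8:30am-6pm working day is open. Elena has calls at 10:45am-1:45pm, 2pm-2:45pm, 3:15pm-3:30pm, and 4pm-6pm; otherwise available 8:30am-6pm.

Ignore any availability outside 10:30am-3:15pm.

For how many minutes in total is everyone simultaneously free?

Isla free within 08:30–18:00: 09:15–10:15, 10:45–11:00, 12:15–12:30, 13:15–18:00.
Jamal free within 08:30–18:00: 08:30–14:00, 14:15–15:15, 15:45–16:30.
Elena free within 08:30–18:00: 08:30–10:45, 13:45–14:00, 14:45–15:15, 15:30–16:00.
Isla ∩ Jamal: 09:15–10:15, 10:45–11:00, 12:15–12:30, 13:15–14:00, 14:15–15:15, 15:45–16:30.
Isla ∩ Jamal ∩ Elena: 09:15–10:15, 13:45–14:00, 14:45–15:15, 15:45–16:00.
Restricted to 10:30–15:15: 13:45–14:00, 14:45–15:15.
Total common minutes: 15 + 30 = 45.

45 minutes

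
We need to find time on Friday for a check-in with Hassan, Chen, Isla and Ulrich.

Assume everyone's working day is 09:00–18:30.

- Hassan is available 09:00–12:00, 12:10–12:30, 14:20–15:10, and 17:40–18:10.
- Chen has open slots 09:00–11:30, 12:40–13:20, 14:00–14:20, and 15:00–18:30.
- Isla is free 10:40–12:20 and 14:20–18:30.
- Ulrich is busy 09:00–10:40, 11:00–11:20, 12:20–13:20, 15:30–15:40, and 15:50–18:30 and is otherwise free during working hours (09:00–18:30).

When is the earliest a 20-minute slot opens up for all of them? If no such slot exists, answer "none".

Ulrich free within 09:00–18:30: 10:40–11:00, 11:20–12:20, 13:20–15:30, 15:40–15:50.
Hassan ∩ Chen: 09:00–11:30, 15:00–15:10, 17:40–18:10.
Hassan ∩ Chen ∩ Isla: 10:40–11:30, 15:00–15:10, 17:40–18:10.
Hassan ∩ Chen ∩ Isla ∩ Ulrich: 10:40–11:00, 11:20–11:30, 15:00–15:10.
Windows ≥ 20 min: 10:40–11:00.
Earliest such window starts at 10:40.

10:40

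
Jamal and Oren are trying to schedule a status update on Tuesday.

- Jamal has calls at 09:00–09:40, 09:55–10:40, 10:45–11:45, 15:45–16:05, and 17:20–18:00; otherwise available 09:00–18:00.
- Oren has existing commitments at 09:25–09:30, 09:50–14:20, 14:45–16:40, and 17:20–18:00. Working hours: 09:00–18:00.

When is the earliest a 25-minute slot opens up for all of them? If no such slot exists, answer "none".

14:20

Jamal free within 09:00–18:00: 09:40–09:55, 10:40–10:45, 11:45–15:45, 16:05–17:20.
Oren free within 09:00–18:00: 09:00–09:25, 09:30–09:50, 14:20–14:45, 16:40–17:20.
Jamal ∩ Oren: 09:40–09:50, 14:20–14:45, 16:40–17:20.
Windows ≥ 25 min: 14:20–14:45, 16:40–17:20.
Earliest such window starts at 14:20.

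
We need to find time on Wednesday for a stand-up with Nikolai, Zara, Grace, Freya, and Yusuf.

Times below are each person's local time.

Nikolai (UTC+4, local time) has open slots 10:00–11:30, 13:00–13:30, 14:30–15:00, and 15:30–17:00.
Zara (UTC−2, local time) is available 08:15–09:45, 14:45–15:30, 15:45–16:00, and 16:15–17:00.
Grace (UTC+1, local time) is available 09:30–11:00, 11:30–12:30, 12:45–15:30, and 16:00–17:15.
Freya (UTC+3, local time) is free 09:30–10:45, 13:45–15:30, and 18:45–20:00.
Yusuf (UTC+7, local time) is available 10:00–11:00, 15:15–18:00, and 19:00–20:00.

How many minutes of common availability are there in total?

15 minutes

Nikolai → UTC: 06:00–07:30, 09:00–09:30, 10:30–11:00, 11:30–13:00.
Zara → UTC: 10:15–11:45, 16:45–17:30, 17:45–18:00, 18:15–19:00.
Grace → UTC: 08:30–10:00, 10:30–11:30, 11:45–14:30, 15:00–16:15.
Freya → UTC: 06:30–07:45, 10:45–12:30, 15:45–17:00.
Yusuf → UTC: 03:00–04:00, 08:15–11:00, 12:00–13:00.
Nikolai ∩ Zara: 10:30–11:00, 11:30–11:45.
Nikolai ∩ Zara ∩ Grace: 10:30–11:00.
Nikolai ∩ Zara ∩ Grace ∩ Freya: 10:45–11:00.
Nikolai ∩ Zara ∩ Grace ∩ Freya ∩ Yusuf: 10:45–11:00.
Total common minutes: 15.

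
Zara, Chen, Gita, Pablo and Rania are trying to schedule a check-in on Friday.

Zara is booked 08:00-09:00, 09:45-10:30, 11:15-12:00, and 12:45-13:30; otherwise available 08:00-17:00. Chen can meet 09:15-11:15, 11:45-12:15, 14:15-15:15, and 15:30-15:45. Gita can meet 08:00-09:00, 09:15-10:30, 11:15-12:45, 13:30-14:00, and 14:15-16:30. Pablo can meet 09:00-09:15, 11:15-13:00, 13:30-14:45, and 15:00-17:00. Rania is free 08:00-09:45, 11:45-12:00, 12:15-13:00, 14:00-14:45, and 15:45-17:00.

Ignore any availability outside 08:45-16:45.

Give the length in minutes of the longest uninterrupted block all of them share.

Zara free within 08:00–17:00: 09:00–09:45, 10:30–11:15, 12:00–12:45, 13:30–17:00.
Zara ∩ Chen: 09:15–09:45, 10:30–11:15, 12:00–12:15, 14:15–15:15, 15:30–15:45.
Zara ∩ Chen ∩ Gita: 09:15–09:45, 12:00–12:15, 14:15–15:15, 15:30–15:45.
Zara ∩ Chen ∩ Gita ∩ Pablo: 12:00–12:15, 14:15–14:45, 15:00–15:15, 15:30–15:45.
Zara ∩ Chen ∩ Gita ∩ Pablo ∩ Rania: 14:15–14:45.
Restricted to 08:45–16:45: 14:15–14:45.
Single common window of 30 minutes.

30 minutes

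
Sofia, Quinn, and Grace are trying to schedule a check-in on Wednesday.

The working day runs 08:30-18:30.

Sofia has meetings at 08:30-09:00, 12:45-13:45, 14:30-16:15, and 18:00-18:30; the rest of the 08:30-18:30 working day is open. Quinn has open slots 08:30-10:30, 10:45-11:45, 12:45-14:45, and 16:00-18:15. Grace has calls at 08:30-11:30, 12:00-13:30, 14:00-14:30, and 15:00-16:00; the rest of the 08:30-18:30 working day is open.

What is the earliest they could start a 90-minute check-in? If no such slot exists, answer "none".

Sofia free within 08:30–18:30: 09:00–12:45, 13:45–14:30, 16:15–18:00.
Grace free within 08:30–18:30: 11:30–12:00, 13:30–14:00, 14:30–15:00, 16:00–18:30.
Sofia ∩ Quinn: 09:00–10:30, 10:45–11:45, 13:45–14:30, 16:15–18:00.
Sofia ∩ Quinn ∩ Grace: 11:30–11:45, 13:45–14:00, 16:15–18:00.
Windows ≥ 90 min: 16:15–18:00.
Earliest such window starts at 16:15.

16:15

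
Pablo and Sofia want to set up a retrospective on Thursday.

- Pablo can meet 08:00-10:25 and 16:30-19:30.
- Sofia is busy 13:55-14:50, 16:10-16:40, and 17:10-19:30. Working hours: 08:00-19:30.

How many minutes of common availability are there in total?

Sofia free within 08:00–19:30: 08:00–13:55, 14:50–16:10, 16:40–17:10.
Pablo ∩ Sofia: 08:00–10:25, 16:40–17:10.
Total common minutes: 145 + 30 = 175.

175 minutes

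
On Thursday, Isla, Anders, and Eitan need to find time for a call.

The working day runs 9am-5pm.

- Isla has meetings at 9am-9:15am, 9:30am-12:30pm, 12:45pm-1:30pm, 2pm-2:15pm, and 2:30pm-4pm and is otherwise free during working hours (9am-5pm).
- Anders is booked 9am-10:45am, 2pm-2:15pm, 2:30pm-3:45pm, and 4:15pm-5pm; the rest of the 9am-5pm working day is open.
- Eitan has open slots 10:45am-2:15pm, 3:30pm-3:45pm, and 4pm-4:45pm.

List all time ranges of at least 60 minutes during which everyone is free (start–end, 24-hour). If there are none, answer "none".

none

Isla free within 09:00–17:00: 09:15–09:30, 12:30–12:45, 13:30–14:00, 14:15–14:30, 16:00–17:00.
Anders free within 09:00–17:00: 10:45–14:00, 14:15–14:30, 15:45–16:15.
Isla ∩ Anders: 12:30–12:45, 13:30–14:00, 14:15–14:30, 16:00–16:15.
Isla ∩ Anders ∩ Eitan: 12:30–12:45, 13:30–14:00, 16:00–16:15.
Windows ≥ 60 min: (none).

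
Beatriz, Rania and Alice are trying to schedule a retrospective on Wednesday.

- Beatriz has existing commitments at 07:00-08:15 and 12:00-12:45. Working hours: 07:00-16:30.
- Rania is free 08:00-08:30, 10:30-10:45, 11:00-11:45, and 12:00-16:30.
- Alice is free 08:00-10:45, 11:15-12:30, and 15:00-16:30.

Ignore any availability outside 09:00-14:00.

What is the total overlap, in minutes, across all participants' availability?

Beatriz free within 07:00–16:30: 08:15–12:00, 12:45–16:30.
Beatriz ∩ Rania: 08:15–08:30, 10:30–10:45, 11:00–11:45, 12:45–16:30.
Beatriz ∩ Rania ∩ Alice: 08:15–08:30, 10:30–10:45, 11:15–11:45, 15:00–16:30.
Restricted to 09:00–14:00: 10:30–10:45, 11:15–11:45.
Total common minutes: 15 + 30 = 45.

45 minutes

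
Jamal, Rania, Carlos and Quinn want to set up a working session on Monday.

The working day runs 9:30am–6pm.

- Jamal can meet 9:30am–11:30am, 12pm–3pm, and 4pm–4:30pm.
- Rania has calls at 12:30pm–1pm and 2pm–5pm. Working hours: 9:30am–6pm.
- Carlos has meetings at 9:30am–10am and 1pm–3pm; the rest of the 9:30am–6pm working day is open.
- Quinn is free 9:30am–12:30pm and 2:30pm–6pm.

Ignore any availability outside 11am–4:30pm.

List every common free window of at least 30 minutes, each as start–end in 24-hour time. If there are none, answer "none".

Rania free within 09:30–18:00: 09:30–12:30, 13:00–14:00, 17:00–18:00.
Carlos free within 09:30–18:00: 10:00–13:00, 15:00–18:00.
Jamal ∩ Rania: 09:30–11:30, 12:00–12:30, 13:00–14:00.
Jamal ∩ Rania ∩ Carlos: 10:00–11:30, 12:00–12:30.
Jamal ∩ Rania ∩ Carlos ∩ Quinn: 10:00–11:30, 12:00–12:30.
Restricted to 11:00–16:30: 11:00–11:30, 12:00–12:30.
Windows ≥ 30 min: 11:00–11:30, 12:00–12:30.

11:00–11:30, 12:00–12:30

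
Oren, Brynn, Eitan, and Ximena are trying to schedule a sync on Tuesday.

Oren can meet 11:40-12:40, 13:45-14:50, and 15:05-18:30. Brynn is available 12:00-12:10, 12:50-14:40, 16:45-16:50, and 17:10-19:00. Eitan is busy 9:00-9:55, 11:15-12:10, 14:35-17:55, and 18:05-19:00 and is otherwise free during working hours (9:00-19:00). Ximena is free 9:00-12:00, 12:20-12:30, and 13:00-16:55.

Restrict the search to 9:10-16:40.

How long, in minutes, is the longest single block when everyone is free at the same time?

Eitan free within 09:00–19:00: 09:55–11:15, 12:10–14:35, 17:55–18:05.
Oren ∩ Brynn: 12:00–12:10, 13:45–14:40, 16:45–16:50, 17:10–18:30.
Oren ∩ Brynn ∩ Eitan: 13:45–14:35, 17:55–18:05.
Oren ∩ Brynn ∩ Eitan ∩ Ximena: 13:45–14:35.
Restricted to 09:10–16:40: 13:45–14:35.
Single common window of 50 minutes.

50 minutes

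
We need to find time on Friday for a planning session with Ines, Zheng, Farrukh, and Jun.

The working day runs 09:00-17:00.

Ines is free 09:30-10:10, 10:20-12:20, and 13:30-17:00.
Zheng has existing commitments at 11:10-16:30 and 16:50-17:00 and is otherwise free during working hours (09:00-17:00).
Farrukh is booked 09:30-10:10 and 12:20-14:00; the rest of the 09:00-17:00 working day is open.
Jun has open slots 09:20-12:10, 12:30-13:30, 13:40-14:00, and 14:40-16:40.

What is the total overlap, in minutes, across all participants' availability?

60 minutes

Zheng free within 09:00–17:00: 09:00–11:10, 16:30–16:50.
Farrukh free within 09:00–17:00: 09:00–09:30, 10:10–12:20, 14:00–17:00.
Ines ∩ Zheng: 09:30–10:10, 10:20–11:10, 16:30–16:50.
Ines ∩ Zheng ∩ Farrukh: 10:20–11:10, 16:30–16:50.
Ines ∩ Zheng ∩ Farrukh ∩ Jun: 10:20–11:10, 16:30–16:40.
Total common minutes: 50 + 10 = 60.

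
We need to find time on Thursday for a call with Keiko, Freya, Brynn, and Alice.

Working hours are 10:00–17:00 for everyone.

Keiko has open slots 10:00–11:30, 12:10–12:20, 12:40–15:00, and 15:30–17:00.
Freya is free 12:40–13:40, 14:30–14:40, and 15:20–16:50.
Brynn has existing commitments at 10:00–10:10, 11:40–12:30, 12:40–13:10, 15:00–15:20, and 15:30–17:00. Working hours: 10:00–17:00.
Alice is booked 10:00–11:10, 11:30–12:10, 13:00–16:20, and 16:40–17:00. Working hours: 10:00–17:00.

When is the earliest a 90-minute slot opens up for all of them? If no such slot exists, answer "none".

Brynn free within 10:00–17:00: 10:10–11:40, 12:30–12:40, 13:10–15:00, 15:20–15:30.
Alice free within 10:00–17:00: 11:10–11:30, 12:10–13:00, 16:20–16:40.
Keiko ∩ Freya: 12:40–13:40, 14:30–14:40, 15:30–16:50.
Keiko ∩ Freya ∩ Brynn: 13:10–13:40, 14:30–14:40.
Keiko ∩ Freya ∩ Brynn ∩ Alice: (none).
Windows ≥ 90 min: (none).

none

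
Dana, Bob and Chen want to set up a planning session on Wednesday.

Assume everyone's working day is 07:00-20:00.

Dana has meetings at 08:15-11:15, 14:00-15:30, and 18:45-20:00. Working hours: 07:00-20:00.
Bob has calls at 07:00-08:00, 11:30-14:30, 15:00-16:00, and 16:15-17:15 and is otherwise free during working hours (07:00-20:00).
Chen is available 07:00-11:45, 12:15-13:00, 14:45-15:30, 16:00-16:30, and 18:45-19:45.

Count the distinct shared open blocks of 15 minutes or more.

Dana free within 07:00–20:00: 07:00–08:15, 11:15–14:00, 15:30–18:45.
Bob free within 07:00–20:00: 08:00–11:30, 14:30–15:00, 16:00–16:15, 17:15–20:00.
Dana ∩ Bob: 08:00–08:15, 11:15–11:30, 16:00–16:15, 17:15–18:45.
Dana ∩ Bob ∩ Chen: 08:00–08:15, 11:15–11:30, 16:00–16:15.
Windows ≥ 15 min: 08:00–08:15, 11:15–11:30, 16:00–16:15.
That's 3 windows.

3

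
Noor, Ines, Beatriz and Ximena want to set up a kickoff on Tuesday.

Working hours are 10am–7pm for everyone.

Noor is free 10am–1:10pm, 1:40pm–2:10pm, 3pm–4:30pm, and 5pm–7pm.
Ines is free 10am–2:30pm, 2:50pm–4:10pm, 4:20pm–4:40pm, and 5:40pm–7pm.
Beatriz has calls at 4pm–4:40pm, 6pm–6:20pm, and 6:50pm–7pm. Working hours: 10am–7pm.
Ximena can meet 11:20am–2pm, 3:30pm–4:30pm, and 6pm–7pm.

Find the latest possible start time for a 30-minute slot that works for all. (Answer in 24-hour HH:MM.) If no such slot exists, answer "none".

Beatriz free within 10:00–19:00: 10:00–16:00, 16:40–18:00, 18:20–18:50.
Noor ∩ Ines: 10:00–13:10, 13:40–14:10, 15:00–16:10, 16:20–16:30, 17:40–19:00.
Noor ∩ Ines ∩ Beatriz: 10:00–13:10, 13:40–14:10, 15:00–16:00, 17:40–18:00, 18:20–18:50.
Noor ∩ Ines ∩ Beatriz ∩ Ximena: 11:20–13:10, 13:40–14:00, 15:30–16:00, 18:20–18:50.
Windows ≥ 30 min: 11:20–13:10, 15:30–16:00, 18:20–18:50.
Latest start in the last window 18:20–18:50 is 18:50 − 30 min = 18:20.

18:20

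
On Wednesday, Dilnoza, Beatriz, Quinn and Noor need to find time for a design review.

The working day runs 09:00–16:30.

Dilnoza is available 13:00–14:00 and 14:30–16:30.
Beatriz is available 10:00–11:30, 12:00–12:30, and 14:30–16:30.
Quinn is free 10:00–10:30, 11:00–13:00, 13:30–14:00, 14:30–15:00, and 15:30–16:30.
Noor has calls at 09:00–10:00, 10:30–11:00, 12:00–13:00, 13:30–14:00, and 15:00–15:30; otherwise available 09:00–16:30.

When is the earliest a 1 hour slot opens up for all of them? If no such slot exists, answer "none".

15:30

Noor free within 09:00–16:30: 10:00–10:30, 11:00–12:00, 13:00–13:30, 14:00–15:00, 15:30–16:30.
Dilnoza ∩ Beatriz: 14:30–16:30.
Dilnoza ∩ Beatriz ∩ Quinn: 14:30–15:00, 15:30–16:30.
Dilnoza ∩ Beatriz ∩ Quinn ∩ Noor: 14:30–15:00, 15:30–16:30.
Windows ≥ 60 min: 15:30–16:30.
Earliest such window starts at 15:30.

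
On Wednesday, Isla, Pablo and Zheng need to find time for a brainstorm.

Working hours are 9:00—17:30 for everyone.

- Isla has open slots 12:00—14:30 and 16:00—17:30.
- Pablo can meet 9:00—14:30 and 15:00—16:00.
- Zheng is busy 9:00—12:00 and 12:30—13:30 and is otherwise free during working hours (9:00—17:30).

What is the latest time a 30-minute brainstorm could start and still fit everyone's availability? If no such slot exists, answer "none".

Zheng free within 09:00–17:30: 12:00–12:30, 13:30–17:30.
Isla ∩ Pablo: 12:00–14:30.
Isla ∩ Pablo ∩ Zheng: 12:00–12:30, 13:30–14:30.
Windows ≥ 30 min: 12:00–12:30, 13:30–14:30.
Latest start in the last window 13:30–14:30 is 14:30 − 30 min = 14:00.

14:00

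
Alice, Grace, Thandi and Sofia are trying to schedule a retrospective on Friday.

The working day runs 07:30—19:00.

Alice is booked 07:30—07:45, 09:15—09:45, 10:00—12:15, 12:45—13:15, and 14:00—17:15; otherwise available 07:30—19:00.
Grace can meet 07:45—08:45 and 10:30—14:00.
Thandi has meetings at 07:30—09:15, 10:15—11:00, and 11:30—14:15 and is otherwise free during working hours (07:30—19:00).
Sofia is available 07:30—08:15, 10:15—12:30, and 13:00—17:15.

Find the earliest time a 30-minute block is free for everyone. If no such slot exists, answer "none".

none

Alice free within 07:30–19:00: 07:45–09:15, 09:45–10:00, 12:15–12:45, 13:15–14:00, 17:15–19:00.
Thandi free within 07:30–19:00: 09:15–10:15, 11:00–11:30, 14:15–19:00.
Alice ∩ Grace: 07:45–08:45, 12:15–12:45, 13:15–14:00.
Alice ∩ Grace ∩ Thandi: (none).
Alice ∩ Grace ∩ Thandi ∩ Sofia: (none).
Windows ≥ 30 min: (none).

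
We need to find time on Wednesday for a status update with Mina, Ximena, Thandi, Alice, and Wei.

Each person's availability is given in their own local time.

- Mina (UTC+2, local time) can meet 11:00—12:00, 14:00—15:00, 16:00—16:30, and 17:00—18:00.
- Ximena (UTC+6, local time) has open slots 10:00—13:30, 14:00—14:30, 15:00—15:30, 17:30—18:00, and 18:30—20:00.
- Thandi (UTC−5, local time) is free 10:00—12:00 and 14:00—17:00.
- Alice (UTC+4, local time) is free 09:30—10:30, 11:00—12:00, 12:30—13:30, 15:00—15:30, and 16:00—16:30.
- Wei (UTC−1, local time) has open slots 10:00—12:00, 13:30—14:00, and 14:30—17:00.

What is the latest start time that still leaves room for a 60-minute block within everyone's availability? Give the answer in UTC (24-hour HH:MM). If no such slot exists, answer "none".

Mina → UTC: 09:00–10:00, 12:00–13:00, 14:00–14:30, 15:00–16:00.
Ximena → UTC: 04:00–07:30, 08:00–08:30, 09:00–09:30, 11:30–12:00, 12:30–14:00.
Thandi → UTC: 15:00–17:00, 19:00–22:00.
Alice → UTC: 05:30–06:30, 07:00–08:00, 08:30–09:30, 11:00–11:30, 12:00–12:30.
Wei → UTC: 11:00–13:00, 14:30–15:00, 15:30–18:00.
Mina ∩ Ximena: 09:00–09:30, 12:30–13:00.
Mina ∩ Ximena ∩ Thandi: (none).
Mina ∩ Ximena ∩ Thandi ∩ Alice: (none).
Mina ∩ Ximena ∩ Thandi ∩ Alice ∩ Wei: (none).
Windows ≥ 60 min: (none).

none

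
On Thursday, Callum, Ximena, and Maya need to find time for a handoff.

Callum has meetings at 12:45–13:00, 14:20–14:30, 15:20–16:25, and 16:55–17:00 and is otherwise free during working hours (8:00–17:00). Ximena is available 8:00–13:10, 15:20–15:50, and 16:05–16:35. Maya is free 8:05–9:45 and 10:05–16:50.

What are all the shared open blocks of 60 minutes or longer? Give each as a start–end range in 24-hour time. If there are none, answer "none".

Callum free within 08:00–17:00: 08:00–12:45, 13:00–14:20, 14:30–15:20, 16:25–16:55.
Callum ∩ Ximena: 08:00–12:45, 13:00–13:10, 16:25–16:35.
Callum ∩ Ximena ∩ Maya: 08:05–09:45, 10:05–12:45, 13:00–13:10, 16:25–16:35.
Windows ≥ 60 min: 08:05–09:45, 10:05–12:45.

08:05–09:45, 10:05–12:45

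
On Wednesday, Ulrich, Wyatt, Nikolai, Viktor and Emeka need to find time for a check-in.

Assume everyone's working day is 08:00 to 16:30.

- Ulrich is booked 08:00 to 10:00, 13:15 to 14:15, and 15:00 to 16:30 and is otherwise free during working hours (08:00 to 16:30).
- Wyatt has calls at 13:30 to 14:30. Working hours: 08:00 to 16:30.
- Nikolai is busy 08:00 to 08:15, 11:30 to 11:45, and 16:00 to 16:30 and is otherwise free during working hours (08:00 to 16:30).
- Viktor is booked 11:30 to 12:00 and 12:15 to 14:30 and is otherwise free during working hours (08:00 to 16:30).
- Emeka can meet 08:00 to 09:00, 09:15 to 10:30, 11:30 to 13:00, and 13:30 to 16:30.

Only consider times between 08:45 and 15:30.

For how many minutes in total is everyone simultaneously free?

75 minutes

Ulrich free within 08:00–16:30: 10:00–13:15, 14:15–15:00.
Wyatt free within 08:00–16:30: 08:00–13:30, 14:30–16:30.
Nikolai free within 08:00–16:30: 08:15–11:30, 11:45–16:00.
Viktor free within 08:00–16:30: 08:00–11:30, 12:00–12:15, 14:30–16:30.
Ulrich ∩ Wyatt: 10:00–13:15, 14:30–15:00.
Ulrich ∩ Wyatt ∩ Nikolai: 10:00–11:30, 11:45–13:15, 14:30–15:00.
Ulrich ∩ Wyatt ∩ Nikolai ∩ Viktor: 10:00–11:30, 12:00–12:15, 14:30–15:00.
Ulrich ∩ Wyatt ∩ Nikolai ∩ Viktor ∩ Emeka: 10:00–10:30, 12:00–12:15, 14:30–15:00.
Restricted to 08:45–15:30: 10:00–10:30, 12:00–12:15, 14:30–15:00.
Total common minutes: 30 + 15 + 30 = 75.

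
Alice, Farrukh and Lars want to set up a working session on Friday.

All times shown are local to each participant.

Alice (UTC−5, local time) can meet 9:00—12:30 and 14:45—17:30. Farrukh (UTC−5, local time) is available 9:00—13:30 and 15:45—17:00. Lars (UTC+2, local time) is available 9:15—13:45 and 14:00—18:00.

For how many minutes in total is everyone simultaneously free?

Alice → UTC: 14:00–17:30, 19:45–22:30.
Farrukh → UTC: 14:00–18:30, 20:45–22:00.
Lars → UTC: 07:15–11:45, 12:00–16:00.
Alice ∩ Farrukh: 14:00–17:30, 20:45–22:00.
Alice ∩ Farrukh ∩ Lars: 14:00–16:00.
Total common minutes: 120.

120 minutes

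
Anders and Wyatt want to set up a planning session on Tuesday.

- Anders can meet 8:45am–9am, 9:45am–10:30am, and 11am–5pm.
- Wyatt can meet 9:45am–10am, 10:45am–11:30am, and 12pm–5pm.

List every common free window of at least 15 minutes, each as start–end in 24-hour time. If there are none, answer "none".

Anders ∩ Wyatt: 09:45–10:00, 11:00–11:30, 12:00–17:00.
Windows ≥ 15 min: 09:45–10:00, 11:00–11:30, 12:00–17:00.

09:45–10:00, 11:00–11:30, 12:00–17:00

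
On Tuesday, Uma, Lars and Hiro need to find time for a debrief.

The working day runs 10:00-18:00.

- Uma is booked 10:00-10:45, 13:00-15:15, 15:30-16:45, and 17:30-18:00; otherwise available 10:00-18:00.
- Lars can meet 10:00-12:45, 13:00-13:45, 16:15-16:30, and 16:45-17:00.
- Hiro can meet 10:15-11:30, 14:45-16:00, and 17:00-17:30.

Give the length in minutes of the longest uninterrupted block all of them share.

45 minutes

Uma free within 10:00–18:00: 10:45–13:00, 15:15–15:30, 16:45–17:30.
Uma ∩ Lars: 10:45–12:45, 16:45–17:00.
Uma ∩ Lars ∩ Hiro: 10:45–11:30.
Single common window of 45 minutes.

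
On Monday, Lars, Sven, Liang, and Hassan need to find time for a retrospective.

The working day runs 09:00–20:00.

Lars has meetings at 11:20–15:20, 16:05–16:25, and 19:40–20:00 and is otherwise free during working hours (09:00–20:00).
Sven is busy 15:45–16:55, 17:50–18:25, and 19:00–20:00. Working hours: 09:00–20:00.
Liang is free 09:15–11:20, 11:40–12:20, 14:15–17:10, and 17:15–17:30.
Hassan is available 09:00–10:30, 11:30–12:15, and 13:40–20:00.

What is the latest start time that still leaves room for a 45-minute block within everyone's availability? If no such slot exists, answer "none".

Lars free within 09:00–20:00: 09:00–11:20, 15:20–16:05, 16:25–19:40.
Sven free within 09:00–20:00: 09:00–15:45, 16:55–17:50, 18:25–19:00.
Lars ∩ Sven: 09:00–11:20, 15:20–15:45, 16:55–17:50, 18:25–19:00.
Lars ∩ Sven ∩ Liang: 09:15–11:20, 15:20–15:45, 16:55–17:10, 17:15–17:30.
Lars ∩ Sven ∩ Liang ∩ Hassan: 09:15–10:30, 15:20–15:45, 16:55–17:10, 17:15–17:30.
Windows ≥ 45 min: 09:15–10:30.
Latest start in the last window 09:15–10:30 is 10:30 − 45 min = 09:45.

09:45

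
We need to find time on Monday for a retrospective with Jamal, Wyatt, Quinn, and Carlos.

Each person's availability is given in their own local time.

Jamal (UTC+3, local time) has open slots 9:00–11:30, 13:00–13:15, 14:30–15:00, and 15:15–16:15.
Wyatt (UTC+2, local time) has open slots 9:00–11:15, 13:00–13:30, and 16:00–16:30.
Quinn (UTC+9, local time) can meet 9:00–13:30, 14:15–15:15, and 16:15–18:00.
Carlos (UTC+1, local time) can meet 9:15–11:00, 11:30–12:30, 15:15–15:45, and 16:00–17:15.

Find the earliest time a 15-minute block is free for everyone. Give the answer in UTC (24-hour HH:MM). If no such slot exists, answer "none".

Jamal → UTC: 06:00–08:30, 10:00–10:15, 11:30–12:00, 12:15–13:15.
Wyatt → UTC: 07:00–09:15, 11:00–11:30, 14:00–14:30.
Quinn → UTC: 00:00–04:30, 05:15–06:15, 07:15–09:00.
Carlos → UTC: 08:15–10:00, 10:30–11:30, 14:15–14:45, 15:00–16:15.
Jamal ∩ Wyatt: 07:00–08:30.
Jamal ∩ Wyatt ∩ Quinn: 07:15–08:30.
Jamal ∩ Wyatt ∩ Quinn ∩ Carlos: 08:15–08:30.
Windows ≥ 15 min: 08:15–08:30.
Earliest such window starts at 08:15.

08:15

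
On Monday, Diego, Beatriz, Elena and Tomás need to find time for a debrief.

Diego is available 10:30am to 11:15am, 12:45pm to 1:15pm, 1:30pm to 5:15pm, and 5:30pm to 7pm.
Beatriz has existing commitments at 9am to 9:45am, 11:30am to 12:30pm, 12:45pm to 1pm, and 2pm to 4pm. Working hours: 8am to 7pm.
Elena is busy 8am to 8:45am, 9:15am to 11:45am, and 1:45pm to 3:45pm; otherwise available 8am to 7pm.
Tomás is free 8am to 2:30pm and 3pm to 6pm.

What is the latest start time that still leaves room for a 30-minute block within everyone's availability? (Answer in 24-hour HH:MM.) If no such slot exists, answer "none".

Beatriz free within 08:00–19:00: 08:00–09:00, 09:45–11:30, 12:30–12:45, 13:00–14:00, 16:00–19:00.
Elena free within 08:00–19:00: 08:45–09:15, 11:45–13:45, 15:45–19:00.
Diego ∩ Beatriz: 10:30–11:15, 13:00–13:15, 13:30–14:00, 16:00–17:15, 17:30–19:00.
Diego ∩ Beatriz ∩ Elena: 13:00–13:15, 13:30–13:45, 16:00–17:15, 17:30–19:00.
Diego ∩ Beatriz ∩ Elena ∩ Tomás: 13:00–13:15, 13:30–13:45, 16:00–17:15, 17:30–18:00.
Windows ≥ 30 min: 16:00–17:15, 17:30–18:00.
Latest start in the last window 17:30–18:00 is 18:00 − 30 min = 17:30.

17:30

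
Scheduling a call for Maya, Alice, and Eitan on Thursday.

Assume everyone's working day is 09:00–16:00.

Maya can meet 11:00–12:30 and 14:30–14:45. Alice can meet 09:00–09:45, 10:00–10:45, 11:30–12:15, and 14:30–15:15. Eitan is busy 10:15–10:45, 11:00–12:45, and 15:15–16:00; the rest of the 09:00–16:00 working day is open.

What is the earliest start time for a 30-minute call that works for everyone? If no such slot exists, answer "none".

none

Eitan free within 09:00–16:00: 09:00–10:15, 10:45–11:00, 12:45–15:15.
Maya ∩ Alice: 11:30–12:15, 14:30–14:45.
Maya ∩ Alice ∩ Eitan: 14:30–14:45.
Windows ≥ 30 min: (none).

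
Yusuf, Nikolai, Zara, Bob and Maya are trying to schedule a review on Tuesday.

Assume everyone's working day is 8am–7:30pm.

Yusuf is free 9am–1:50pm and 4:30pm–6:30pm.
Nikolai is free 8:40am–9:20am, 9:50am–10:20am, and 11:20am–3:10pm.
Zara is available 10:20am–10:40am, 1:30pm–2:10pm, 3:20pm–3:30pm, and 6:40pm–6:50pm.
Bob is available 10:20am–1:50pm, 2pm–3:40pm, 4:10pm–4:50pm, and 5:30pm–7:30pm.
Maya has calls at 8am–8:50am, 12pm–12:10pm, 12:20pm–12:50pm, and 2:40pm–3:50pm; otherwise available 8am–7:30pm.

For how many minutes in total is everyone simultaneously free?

Maya free within 08:00–19:30: 08:50–12:00, 12:10–12:20, 12:50–14:40, 15:50–19:30.
Yusuf ∩ Nikolai: 09:00–09:20, 09:50–10:20, 11:20–13:50.
Yusuf ∩ Nikolai ∩ Zara: 13:30–13:50.
Yusuf ∩ Nikolai ∩ Zara ∩ Bob: 13:30–13:50.
Yusuf ∩ Nikolai ∩ Zara ∩ Bob ∩ Maya: 13:30–13:50.
Total common minutes: 20.

20 minutes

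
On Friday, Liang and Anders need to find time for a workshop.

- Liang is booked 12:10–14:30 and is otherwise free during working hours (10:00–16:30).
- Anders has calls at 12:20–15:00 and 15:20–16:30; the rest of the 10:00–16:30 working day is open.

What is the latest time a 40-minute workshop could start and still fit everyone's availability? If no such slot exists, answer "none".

11:30

Liang free within 10:00–16:30: 10:00–12:10, 14:30–16:30.
Anders free within 10:00–16:30: 10:00–12:20, 15:00–15:20.
Liang ∩ Anders: 10:00–12:10, 15:00–15:20.
Windows ≥ 40 min: 10:00–12:10.
Latest start in the last window 10:00–12:10 is 12:10 − 40 min = 11:30.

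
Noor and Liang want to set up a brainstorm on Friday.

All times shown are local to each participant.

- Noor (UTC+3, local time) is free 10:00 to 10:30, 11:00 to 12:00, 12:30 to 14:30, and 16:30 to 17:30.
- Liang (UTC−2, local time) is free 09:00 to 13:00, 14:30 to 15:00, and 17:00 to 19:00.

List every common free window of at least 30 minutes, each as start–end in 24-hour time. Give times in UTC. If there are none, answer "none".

Noor → UTC: 07:00–07:30, 08:00–09:00, 09:30–11:30, 13:30–14:30.
Liang → UTC: 11:00–15:00, 16:30–17:00, 19:00–21:00.
Noor ∩ Liang: 11:00–11:30, 13:30–14:30.
Windows ≥ 30 min: 11:00–11:30, 13:30–14:30.

11:00–11:30, 13:30–14:30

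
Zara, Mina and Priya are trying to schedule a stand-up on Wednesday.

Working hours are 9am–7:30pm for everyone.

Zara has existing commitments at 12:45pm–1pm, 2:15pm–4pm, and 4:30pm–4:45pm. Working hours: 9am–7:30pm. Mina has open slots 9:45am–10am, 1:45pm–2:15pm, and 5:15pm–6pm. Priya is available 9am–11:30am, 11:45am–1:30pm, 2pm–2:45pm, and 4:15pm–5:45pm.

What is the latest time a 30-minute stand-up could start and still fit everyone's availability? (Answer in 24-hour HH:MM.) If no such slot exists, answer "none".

17:15

Zara free within 09:00–19:30: 09:00–12:45, 13:00–14:15, 16:00–16:30, 16:45–19:30.
Zara ∩ Mina: 09:45–10:00, 13:45–14:15, 17:15–18:00.
Zara ∩ Mina ∩ Priya: 09:45–10:00, 14:00–14:15, 17:15–17:45.
Windows ≥ 30 min: 17:15–17:45.
Latest start in the last window 17:15–17:45 is 17:45 − 30 min = 17:15.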